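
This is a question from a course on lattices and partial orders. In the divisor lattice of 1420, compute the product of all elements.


Divisors of 1420: [1, 2, 4, 5, 10, 20, 71, 142, 284, 355, 710, 1420]
Product = n^(d(n)/2) = 1420^(12/2)
Product = 8198418170944000000


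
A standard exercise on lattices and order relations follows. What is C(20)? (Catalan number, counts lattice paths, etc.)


C(n) = C(2n, n) / (n+1).
C(40, 20) = 137846528820
C(20) = 137846528820 / 21 = 6564120420


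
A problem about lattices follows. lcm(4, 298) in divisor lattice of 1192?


Join=lcm.
gcd(4,298)=2
lcm=596


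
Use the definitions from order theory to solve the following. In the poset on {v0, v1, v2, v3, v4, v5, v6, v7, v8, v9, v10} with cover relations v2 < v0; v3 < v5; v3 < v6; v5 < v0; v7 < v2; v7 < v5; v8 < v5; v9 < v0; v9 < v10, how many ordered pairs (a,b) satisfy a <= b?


The order relation is {(a,b) : a <= b}, reflexive so it includes (a,a).
Examples: (v0,v0), (v1,v1), (v10,v10), (v2,v0), (v2,v2), ...
Total ordered pairs: 23


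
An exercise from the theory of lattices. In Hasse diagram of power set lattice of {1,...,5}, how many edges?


A cover relation a -< b holds when a < b with no c strictly between.
Cover relations:
  {} -< {1}
  {} -< {2}
  {} -< {3}
  {} -< {4}
  {} -< {5}
  {1} -< {1,2}
  {1} -< {1,3}
  {1} -< {1,4}
  ...72 more
Total: 80


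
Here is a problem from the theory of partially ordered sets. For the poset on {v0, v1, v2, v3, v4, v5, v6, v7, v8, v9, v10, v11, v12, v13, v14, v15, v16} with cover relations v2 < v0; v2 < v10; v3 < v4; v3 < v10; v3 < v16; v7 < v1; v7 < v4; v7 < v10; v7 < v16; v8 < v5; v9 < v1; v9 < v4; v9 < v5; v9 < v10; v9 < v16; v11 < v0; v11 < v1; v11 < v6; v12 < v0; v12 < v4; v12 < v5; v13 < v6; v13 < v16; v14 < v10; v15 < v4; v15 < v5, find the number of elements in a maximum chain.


A chain is a totally ordered subset; we count the number of elements in a maximum chain.
Compute, for each element x, the size of the longest chain ending at x:
  v2: 1
  v3: 1
  v7: 1
  v8: 1
  v9: 1
  v11: 1
  ...
A maximum chain: v2 < v0
Number of elements in the longest chain: 2


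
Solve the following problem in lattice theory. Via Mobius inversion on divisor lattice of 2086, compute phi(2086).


phi(n) = n * prod_{p|n} (1 - 1/p).
Prime divisors of 2086: [2, 7, 149]
phi(2086) = 2086 * (1 - 1/2) * (1 - 1/7) * (1 - 1/149)
phi(2086) = 888


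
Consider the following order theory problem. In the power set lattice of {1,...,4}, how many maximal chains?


A maximal chain goes from the minimum element to a maximal element via cover relations.
Counting all min-to-max paths in the cover graph.
Total maximal chains: 24


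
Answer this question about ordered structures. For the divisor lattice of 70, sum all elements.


sigma(n) = sum of divisors.
Divisors of 70: [1, 2, 5, 7, 10, 14, 35, 70]
Sum = 144


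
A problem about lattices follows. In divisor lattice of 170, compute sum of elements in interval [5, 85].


Interval [5,85] in divisors of 170: [5, 85]
Sum = 90


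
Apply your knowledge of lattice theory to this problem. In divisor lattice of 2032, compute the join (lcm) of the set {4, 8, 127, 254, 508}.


In a divisor lattice, join = lcm (least common multiple).
Compute lcm iteratively: start with first element, then lcm(current, next).
Elements: [4, 8, 127, 254, 508]
lcm(4,8) = 8
lcm(8,127) = 1016
lcm(1016,254) = 1016
lcm(1016,508) = 1016
Final lcm = 1016


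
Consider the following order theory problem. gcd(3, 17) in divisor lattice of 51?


Meet=gcd.
gcd(3,17)=1


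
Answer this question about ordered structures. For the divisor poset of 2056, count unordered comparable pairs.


A comparable pair {a,b} has a < b or b < a in the order.
Count unordered pairs where one element is strictly below the other.
Examples: {1,2}, {1,4}, {1,8}, {1,257}, ...
Total comparable pairs: 22


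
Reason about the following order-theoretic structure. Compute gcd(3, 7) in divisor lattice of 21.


In a divisor lattice, meet = gcd (greatest common divisor).
By Euclidean algorithm or factoring: gcd(3,7) = 1


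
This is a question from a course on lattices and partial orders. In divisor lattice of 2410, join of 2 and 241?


In a divisor lattice, join = lcm (least common multiple).
gcd(2,241) = 1
lcm(2,241) = 2*241/gcd = 482/1 = 482


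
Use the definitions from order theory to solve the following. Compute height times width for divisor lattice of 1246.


Height = length of longest chain minus 1; width = size of largest antichain.
A maximum chain: 1 | 89 | 623 | 1246  (height 3).
A maximum antichain: {2, 7, 89}  (width 3).
Product = 3 * 3 = 9


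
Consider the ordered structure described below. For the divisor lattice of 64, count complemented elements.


An element a is complemented if some b has a meet b = bottom, a join b = top.
a is complemented iff gcd(a, n/a)=1, i.e. a is a unitary divisor of 64.
Complemented elements: 1, 64
Count: 2


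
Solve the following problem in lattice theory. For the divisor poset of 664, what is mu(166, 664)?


In a divisor lattice, mu(a,b) = mu(b/a) where mu is the classical Mobius function.
b/a = 664/166 = 4
Prime factorization of 4: primes [2]
4 is not squarefree, so mu(4) = 0


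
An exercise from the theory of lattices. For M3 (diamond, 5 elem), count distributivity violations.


Distributive law: a ^ (b v c) = (a ^ b) v (a ^ c).
Check all 5^3 = 125 ordered triples (a,b,c).
  e.g. a=a1, b=a2, c=a3: lhs=a1 != rhs=0
  e.g. a=a1, b=a3, c=a2: lhs=a1 != rhs=0
Total violating triples: 6


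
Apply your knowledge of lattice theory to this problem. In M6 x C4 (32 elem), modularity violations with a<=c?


Modular law: if a <= c then a v (b ^ c) = (a v b) ^ c.
Check all triples (a,b,c) with a <= c among 32 elements.
This lattice is modular (diamonds M_m and their chain-products are modular).
Total violating triples: 0


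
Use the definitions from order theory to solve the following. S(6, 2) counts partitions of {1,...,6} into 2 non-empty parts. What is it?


S(n,k) = k*S(n-1,k) + S(n-1,k-1).
S(5,2) = 15, S(5,1) = 1
S(6,2) = 2*15 + 1 = 30 + 1
S(6,2) = 31


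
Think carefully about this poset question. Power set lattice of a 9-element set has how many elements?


Power set = 2^n.
2^9 = 512


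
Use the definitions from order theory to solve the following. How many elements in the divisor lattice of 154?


Divisors of 154: [1, 2, 7, 11, 14, 22, 77, 154]
Count: 8


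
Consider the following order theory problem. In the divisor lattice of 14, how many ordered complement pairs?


Complement pair (a,b): a meet b = bottom, a join b = top.
Here: gcd(a,b)=1 and lcm(a,b)=14, i.e. a*b=14 with a,b coprime.
Pairs found: (1,14), (2,7), (7,2), (14,1)
Total ordered pairs: 4


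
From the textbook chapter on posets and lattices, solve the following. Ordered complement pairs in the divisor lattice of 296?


Complement pair (a,b): a meet b = bottom, a join b = top.
Here: gcd(a,b)=1 and lcm(a,b)=296, i.e. a*b=296 with a,b coprime.
Pairs found: (1,296), (8,37), (37,8), (296,1)
Total ordered pairs: 4


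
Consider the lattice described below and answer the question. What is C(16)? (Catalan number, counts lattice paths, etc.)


C(n) = C(2n, n) / (n+1).
C(32, 16) = 601080390
C(16) = 601080390 / 17 = 35357670


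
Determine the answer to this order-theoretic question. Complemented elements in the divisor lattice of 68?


An element a is complemented if some b has a meet b = bottom, a join b = top.
a is complemented iff gcd(a, n/a)=1, i.e. a is a unitary divisor of 68.
Complemented elements: 1, 4, 17, 68
Count: 4


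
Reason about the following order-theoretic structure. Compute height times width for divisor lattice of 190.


Height = length of longest chain minus 1; width = size of largest antichain.
A maximum chain: 1 | 19 | 95 | 190  (height 3).
A maximum antichain: {2, 5, 19}  (width 3).
Product = 3 * 3 = 9


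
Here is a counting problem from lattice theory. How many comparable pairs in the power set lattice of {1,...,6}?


A comparable pair {a,b} has a < b or b < a in the order.
Count unordered pairs where one element is strictly below the other.
Examples: {{},{1}}, {{},{2}}, {{},{3}}, {{},{4}}, ...
Total comparable pairs: 665


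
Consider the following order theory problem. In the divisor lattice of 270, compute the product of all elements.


Divisors of 270: [1, 2, 3, 5, 6, 9, 10, 15, 18, 27, 30, 45, 54, 90, 135, 270]
Product = n^(d(n)/2) = 270^(16/2)
Product = 28242953648100000000


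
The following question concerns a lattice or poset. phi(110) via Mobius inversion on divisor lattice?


phi(n) = n * prod_{p|n} (1 - 1/p).
Prime divisors of 110: [2, 5, 11]
phi(110) = 110 * (1 - 1/2) * (1 - 1/5) * (1 - 1/11)
phi(110) = 40


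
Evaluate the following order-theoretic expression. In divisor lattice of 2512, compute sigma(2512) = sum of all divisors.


sigma(n) = sum of divisors.
Divisors of 2512: [1, 2, 4, 8, 16, 157, 314, 628, 1256, 2512]
Sum = 4898


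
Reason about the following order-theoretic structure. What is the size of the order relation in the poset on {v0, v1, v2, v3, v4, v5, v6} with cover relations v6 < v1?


The order relation is {(a,b) : a <= b}, reflexive so it includes (a,a).
Examples: (v0,v0), (v1,v1), (v2,v2), (v3,v3), (v4,v4), ...
Total ordered pairs: 8


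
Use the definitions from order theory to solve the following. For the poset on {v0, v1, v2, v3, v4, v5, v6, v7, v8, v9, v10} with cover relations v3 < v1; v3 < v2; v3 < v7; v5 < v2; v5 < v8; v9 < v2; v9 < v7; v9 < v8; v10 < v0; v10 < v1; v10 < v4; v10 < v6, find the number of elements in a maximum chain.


A chain is a totally ordered subset; we count the number of elements in a maximum chain.
Compute, for each element x, the size of the longest chain ending at x:
  v3: 1
  v5: 1
  v9: 1
  v10: 1
  v0: 2
  v4: 2
  ...
A maximum chain: v10 < v0
Number of elements in the longest chain: 2


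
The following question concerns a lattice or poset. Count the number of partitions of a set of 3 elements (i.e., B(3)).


B(n) = number of set partitions of an n-element set.
B(n) satisfies the recurrence: B(n+1) = sum_k C(n,k)*B(k).
B(3) = 5


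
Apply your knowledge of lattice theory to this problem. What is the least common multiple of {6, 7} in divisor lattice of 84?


In a divisor lattice, join = lcm (least common multiple).
Compute lcm iteratively: start with first element, then lcm(current, next).
Elements: [6, 7]
lcm(6,7) = 42
Final lcm = 42


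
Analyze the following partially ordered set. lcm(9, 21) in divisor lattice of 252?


Join=lcm.
gcd(9,21)=3
lcm=63


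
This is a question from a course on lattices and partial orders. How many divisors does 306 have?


Divisors of 306: [1, 2, 3, 6, 9, 17, 18, 34, 51, 102, 153, 306]
Count: 12


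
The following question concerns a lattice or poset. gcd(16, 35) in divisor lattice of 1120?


Meet=gcd.
gcd(16,35)=1


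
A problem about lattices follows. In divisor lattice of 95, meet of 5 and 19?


In a divisor lattice, meet = gcd (greatest common divisor).
By Euclidean algorithm or factoring: gcd(5,19) = 1


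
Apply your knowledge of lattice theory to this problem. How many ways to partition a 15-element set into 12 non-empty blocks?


S(n,k) = k*S(n-1,k) + S(n-1,k-1).
S(14,12) = 3367, S(14,11) = 66066
S(15,12) = 12*3367 + 66066 = 40404 + 66066
S(15,12) = 106470


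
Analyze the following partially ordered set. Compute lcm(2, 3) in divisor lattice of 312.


In a divisor lattice, join = lcm (least common multiple).
gcd(2,3) = 1
lcm(2,3) = 2*3/gcd = 6/1 = 6


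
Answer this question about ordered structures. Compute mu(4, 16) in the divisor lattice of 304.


In a divisor lattice, mu(a,b) = mu(b/a) where mu is the classical Mobius function.
b/a = 16/4 = 4
Prime factorization of 4: primes [2]
4 is not squarefree, so mu(4) = 0


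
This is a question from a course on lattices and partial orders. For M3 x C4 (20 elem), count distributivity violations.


Distributive law: a ^ (b v c) = (a ^ b) v (a ^ c).
Check all 20^3 = 8000 ordered triples (a,b,c).
  e.g. a=(a1,0), b=(a2,0), c=(a3,0): lhs=(a1,0) != rhs=(0,0)
  e.g. a=(a1,0), b=(a2,0), c=(a3,1): lhs=(a1,0) != rhs=(0,0)
Total violating triples: 384


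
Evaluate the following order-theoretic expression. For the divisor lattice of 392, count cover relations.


A cover relation a -< b holds when a < b with no c strictly between.
Cover relations:
  1 -< 2
  1 -< 7
  2 -< 4
  2 -< 14
  4 -< 8
  4 -< 28
  7 -< 14
  7 -< 49
  ...9 more
Total: 17


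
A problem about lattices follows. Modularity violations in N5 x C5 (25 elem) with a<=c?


Modular law: if a <= c then a v (b ^ c) = (a v b) ^ c.
Check all triples (a,b,c) with a <= c among 25 elements.
  e.g. a=(a,0), b=(c,0), c=(b,0): lhs=(a,0) != rhs=(b,0)
  e.g. a=(a,0), b=(c,1), c=(b,0): lhs=(a,0) != rhs=(b,0)
Total violating triples: 75


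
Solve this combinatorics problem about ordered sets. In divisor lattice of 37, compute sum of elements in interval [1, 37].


Interval [1,37] in divisors of 37: [1, 37]
Sum = 38


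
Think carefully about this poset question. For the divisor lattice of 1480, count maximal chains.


A maximal chain goes from the minimum element to a maximal element via cover relations.
Counting all min-to-max paths in the cover graph.
Total maximal chains: 20


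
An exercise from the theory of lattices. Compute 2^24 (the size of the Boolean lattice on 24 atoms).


Power set = 2^n.
2^24 = 16777216


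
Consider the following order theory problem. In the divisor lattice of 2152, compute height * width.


Height = length of longest chain minus 1; width = size of largest antichain.
A maximum chain: 1 | 269 | 538 | 1076 | 2152  (height 4).
A maximum antichain: {2, 269}  (width 2).
Product = 4 * 2 = 8


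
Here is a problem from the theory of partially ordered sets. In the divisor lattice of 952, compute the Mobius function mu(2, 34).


In a divisor lattice, mu(a,b) = mu(b/a) where mu is the classical Mobius function.
b/a = 34/2 = 17
Prime factorization of 17: primes [17]
17 is squarefree with 1 prime factor(s), so mu(17) = (-1)^1 = -1


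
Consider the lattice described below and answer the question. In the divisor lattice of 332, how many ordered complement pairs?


Complement pair (a,b): a meet b = bottom, a join b = top.
Here: gcd(a,b)=1 and lcm(a,b)=332, i.e. a*b=332 with a,b coprime.
Pairs found: (1,332), (4,83), (83,4), (332,1)
Total ordered pairs: 4


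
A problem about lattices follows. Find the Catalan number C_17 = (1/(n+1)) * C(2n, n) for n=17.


C(n) = C(2n, n) / (n+1).
C(34, 17) = 2333606220
C(17) = 2333606220 / 18 = 129644790


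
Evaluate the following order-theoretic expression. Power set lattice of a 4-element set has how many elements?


Power set = 2^n.
2^4 = 16


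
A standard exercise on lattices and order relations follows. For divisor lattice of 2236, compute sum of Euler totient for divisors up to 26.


Divisors of 2236 up to 26: [1, 2, 4, 13, 26]
phi values: [1, 1, 2, 12, 12]
Sum = 28


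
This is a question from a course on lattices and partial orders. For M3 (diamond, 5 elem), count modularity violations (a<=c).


Modular law: if a <= c then a v (b ^ c) = (a v b) ^ c.
Check all triples (a,b,c) with a <= c among 5 elements.
This lattice is modular (diamonds M_m and their chain-products are modular).
Total violating triples: 0


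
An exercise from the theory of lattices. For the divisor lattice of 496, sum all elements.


sigma(n) = sum of divisors.
Divisors of 496: [1, 2, 4, 8, 16, 31, 62, 124, 248, 496]
Sum = 992


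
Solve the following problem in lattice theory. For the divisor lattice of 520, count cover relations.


A cover relation a -< b holds when a < b with no c strictly between.
Cover relations:
  1 -< 2
  1 -< 5
  1 -< 13
  2 -< 4
  2 -< 10
  2 -< 26
  4 -< 8
  4 -< 20
  ...20 more
Total: 28


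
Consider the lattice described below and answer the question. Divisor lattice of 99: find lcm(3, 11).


In a divisor lattice, join = lcm (least common multiple).
gcd(3,11) = 1
lcm(3,11) = 3*11/gcd = 33/1 = 33


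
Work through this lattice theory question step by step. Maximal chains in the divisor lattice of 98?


A maximal chain goes from the minimum element to a maximal element via cover relations.
Counting all min-to-max paths in the cover graph.
Total maximal chains: 3


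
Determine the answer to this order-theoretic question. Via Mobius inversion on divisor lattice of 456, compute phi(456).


phi(n) = n * prod_{p|n} (1 - 1/p).
Prime divisors of 456: [2, 3, 19]
phi(456) = 456 * (1 - 1/2) * (1 - 1/3) * (1 - 1/19)
phi(456) = 144


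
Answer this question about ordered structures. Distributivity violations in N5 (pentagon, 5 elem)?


Distributive law: a ^ (b v c) = (a ^ b) v (a ^ c).
Check all 5^3 = 125 ordered triples (a,b,c).
  e.g. a=b, b=a, c=c: lhs=b != rhs=a
  e.g. a=b, b=c, c=a: lhs=b != rhs=a
Total violating triples: 2


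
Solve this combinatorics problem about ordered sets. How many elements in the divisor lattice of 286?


Divisors of 286: [1, 2, 11, 13, 22, 26, 143, 286]
Count: 8


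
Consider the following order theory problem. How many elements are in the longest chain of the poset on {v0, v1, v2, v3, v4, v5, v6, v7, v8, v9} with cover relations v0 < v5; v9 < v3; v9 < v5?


A chain is a totally ordered subset; we count the number of elements in a maximum chain.
Compute, for each element x, the size of the longest chain ending at x:
  v0: 1
  v1: 1
  v2: 1
  v4: 1
  v6: 1
  v7: 1
  ...
A maximum chain: v9 < v3
Number of elements in the longest chain: 2


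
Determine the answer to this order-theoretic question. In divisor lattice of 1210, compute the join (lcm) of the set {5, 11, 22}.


In a divisor lattice, join = lcm (least common multiple).
Compute lcm iteratively: start with first element, then lcm(current, next).
Elements: [5, 11, 22]
lcm(5,11) = 55
lcm(55,22) = 110
Final lcm = 110


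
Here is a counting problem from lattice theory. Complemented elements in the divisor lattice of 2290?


An element a is complemented if some b has a meet b = bottom, a join b = top.
a is complemented iff gcd(a, n/a)=1, i.e. a is a unitary divisor of 2290.
Complemented elements: 1, 2, 5, 10, 229, 458, ... (2 more)
Count: 8


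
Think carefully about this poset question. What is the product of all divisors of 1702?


Divisors of 1702: [1, 2, 23, 37, 46, 74, 851, 1702]
Product = n^(d(n)/2) = 1702^(8/2)
Product = 8391473414416


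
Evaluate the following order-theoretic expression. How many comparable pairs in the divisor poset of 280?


A comparable pair {a,b} has a < b or b < a in the order.
Count unordered pairs where one element is strictly below the other.
Examples: {1,2}, {1,4}, {1,5}, {1,7}, ...
Total comparable pairs: 74


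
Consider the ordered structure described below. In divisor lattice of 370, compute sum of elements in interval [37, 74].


Interval [37,74] in divisors of 370: [37, 74]
Sum = 111


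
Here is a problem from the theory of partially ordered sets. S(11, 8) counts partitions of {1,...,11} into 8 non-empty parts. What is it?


S(n,k) = k*S(n-1,k) + S(n-1,k-1).
S(10,8) = 750, S(10,7) = 5880
S(11,8) = 8*750 + 5880 = 6000 + 5880
S(11,8) = 11880


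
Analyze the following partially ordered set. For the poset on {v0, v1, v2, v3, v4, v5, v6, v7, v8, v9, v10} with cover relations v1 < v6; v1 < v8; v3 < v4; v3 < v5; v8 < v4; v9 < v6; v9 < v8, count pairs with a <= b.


The order relation is {(a,b) : a <= b}, reflexive so it includes (a,a).
Examples: (v0,v0), (v1,v1), (v1,v4), (v1,v6), (v1,v8), ...
Total ordered pairs: 20


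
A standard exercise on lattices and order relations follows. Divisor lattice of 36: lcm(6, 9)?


Join=lcm.
gcd(6,9)=3
lcm=18


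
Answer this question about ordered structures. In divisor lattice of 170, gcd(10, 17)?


Meet=gcd.
gcd(10,17)=1


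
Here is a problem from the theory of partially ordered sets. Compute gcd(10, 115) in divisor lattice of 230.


In a divisor lattice, meet = gcd (greatest common divisor).
By Euclidean algorithm or factoring: gcd(10,115) = 5


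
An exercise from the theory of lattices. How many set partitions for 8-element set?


B(n) = number of set partitions of an n-element set.
B(n) satisfies the recurrence: B(n+1) = sum_k C(n,k)*B(k).
B(8) = 4140


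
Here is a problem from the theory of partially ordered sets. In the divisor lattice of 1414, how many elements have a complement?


An element a is complemented if some b has a meet b = bottom, a join b = top.
a is complemented iff gcd(a, n/a)=1, i.e. a is a unitary divisor of 1414.
Complemented elements: 1, 2, 7, 14, 101, 202, ... (2 more)
Count: 8


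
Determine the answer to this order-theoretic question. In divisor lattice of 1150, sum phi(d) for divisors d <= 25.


Divisors of 1150 up to 25: [1, 2, 5, 10, 23, 25]
phi values: [1, 1, 4, 4, 22, 20]
Sum = 52


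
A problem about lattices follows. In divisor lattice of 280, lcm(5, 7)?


Join=lcm.
gcd(5,7)=1
lcm=35


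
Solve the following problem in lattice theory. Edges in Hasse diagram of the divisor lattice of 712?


A cover relation a -< b holds when a < b with no c strictly between.
Cover relations:
  1 -< 2
  1 -< 89
  2 -< 4
  2 -< 178
  4 -< 8
  4 -< 356
  8 -< 712
  89 -< 178
  ...2 more
Total: 10


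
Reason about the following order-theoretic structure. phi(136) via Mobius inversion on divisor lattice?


phi(n) = n * prod_{p|n} (1 - 1/p).
Prime divisors of 136: [2, 17]
phi(136) = 136 * (1 - 1/2) * (1 - 1/17)
phi(136) = 64


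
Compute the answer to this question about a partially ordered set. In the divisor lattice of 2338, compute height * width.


Height = length of longest chain minus 1; width = size of largest antichain.
A maximum chain: 1 | 167 | 1169 | 2338  (height 3).
A maximum antichain: {2, 7, 167}  (width 3).
Product = 3 * 3 = 9


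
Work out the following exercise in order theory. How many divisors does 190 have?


Divisors of 190: [1, 2, 5, 10, 19, 38, 95, 190]
Count: 8


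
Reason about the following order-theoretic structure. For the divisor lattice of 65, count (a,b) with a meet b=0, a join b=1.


Complement pair (a,b): a meet b = bottom, a join b = top.
Here: gcd(a,b)=1 and lcm(a,b)=65, i.e. a*b=65 with a,b coprime.
Pairs found: (1,65), (5,13), (13,5), (65,1)
Total ordered pairs: 4


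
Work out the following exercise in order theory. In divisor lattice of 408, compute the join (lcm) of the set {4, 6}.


In a divisor lattice, join = lcm (least common multiple).
Compute lcm iteratively: start with first element, then lcm(current, next).
Elements: [4, 6]
lcm(4,6) = 12
Final lcm = 12


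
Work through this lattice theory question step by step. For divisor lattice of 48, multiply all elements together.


Divisors of 48: [1, 2, 3, 4, 6, 8, 12, 16, 24, 48]
Product = n^(d(n)/2) = 48^(10/2)
Product = 254803968


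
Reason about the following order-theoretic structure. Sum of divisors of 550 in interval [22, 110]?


Interval [22,110] in divisors of 550: [22, 110]
Sum = 132


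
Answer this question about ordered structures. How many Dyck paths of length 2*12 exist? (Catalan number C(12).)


C(n) = C(2n, n) / (n+1).
C(24, 12) = 2704156
C(12) = 2704156 / 13 = 208012


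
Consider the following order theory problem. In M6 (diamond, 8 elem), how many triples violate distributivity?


Distributive law: a ^ (b v c) = (a ^ b) v (a ^ c).
Check all 8^3 = 512 ordered triples (a,b,c).
  e.g. a=a1, b=a2, c=a3: lhs=a1 != rhs=0
  e.g. a=a1, b=a2, c=a4: lhs=a1 != rhs=0
Total violating triples: 120


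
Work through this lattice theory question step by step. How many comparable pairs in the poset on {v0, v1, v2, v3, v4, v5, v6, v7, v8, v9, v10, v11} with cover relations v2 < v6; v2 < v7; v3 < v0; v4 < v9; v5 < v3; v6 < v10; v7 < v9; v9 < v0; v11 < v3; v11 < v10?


A comparable pair {a,b} has a < b or b < a in the order.
Count unordered pairs where one element is strictly below the other.
Examples: {v0,v2}, {v0,v3}, {v0,v4}, {v0,v5}, ...
Total comparable pairs: 17


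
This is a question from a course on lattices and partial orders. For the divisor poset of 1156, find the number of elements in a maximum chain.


A chain is a totally ordered subset; we count the number of elements in a maximum chain.
Compute, for each element x, the size of the longest chain ending at x:
  1: 1
  2: 2
  17: 2
  4: 3
  289: 3
  34: 3
  ...
A maximum chain: 1 < 2 < 4 < 68 < 1156
Number of elements in the longest chain: 5


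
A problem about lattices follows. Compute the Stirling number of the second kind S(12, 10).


S(n,k) = k*S(n-1,k) + S(n-1,k-1).
S(11,10) = 55, S(11,9) = 1155
S(12,10) = 10*55 + 1155 = 550 + 1155
S(12,10) = 1705


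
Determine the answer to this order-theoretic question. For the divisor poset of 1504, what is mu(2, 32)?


In a divisor lattice, mu(a,b) = mu(b/a) where mu is the classical Mobius function.
b/a = 32/2 = 16
Prime factorization of 16: primes [2]
16 is not squarefree, so mu(16) = 0


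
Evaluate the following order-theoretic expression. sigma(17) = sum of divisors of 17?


sigma(n) = sum of divisors.
Divisors of 17: [1, 17]
Sum = 18


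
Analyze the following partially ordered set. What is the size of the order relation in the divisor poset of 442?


The order relation is {(a,b) : a <= b}, reflexive so it includes (a,a).
Examples: (1,1), (1,13), (1,17), (1,2), (1,221), ...
Total ordered pairs: 27


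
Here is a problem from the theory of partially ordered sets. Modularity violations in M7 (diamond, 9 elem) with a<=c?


Modular law: if a <= c then a v (b ^ c) = (a v b) ^ c.
Check all triples (a,b,c) with a <= c among 9 elements.
This lattice is modular (diamonds M_m and their chain-products are modular).
Total violating triples: 0


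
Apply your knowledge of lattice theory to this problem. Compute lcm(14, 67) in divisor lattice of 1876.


In a divisor lattice, join = lcm (least common multiple).
gcd(14,67) = 1
lcm(14,67) = 14*67/gcd = 938/1 = 938


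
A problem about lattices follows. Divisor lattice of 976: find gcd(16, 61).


In a divisor lattice, meet = gcd (greatest common divisor).
By Euclidean algorithm or factoring: gcd(16,61) = 1


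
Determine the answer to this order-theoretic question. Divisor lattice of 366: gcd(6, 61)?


Meet=gcd.
gcd(6,61)=1


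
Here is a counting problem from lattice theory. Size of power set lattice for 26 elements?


Power set = 2^n.
2^26 = 67108864


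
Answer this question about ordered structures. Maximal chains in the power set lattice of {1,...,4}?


A maximal chain goes from the minimum element to a maximal element via cover relations.
Counting all min-to-max paths in the cover graph.
Total maximal chains: 24


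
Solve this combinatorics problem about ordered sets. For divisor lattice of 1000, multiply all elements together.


Divisors of 1000: [1, 2, 4, 5, 8, 10, 20, 25, 40, 50, 100, 125, 200, 250, 500, 1000]
Product = n^(d(n)/2) = 1000^(16/2)
Product = 1000000000000000000000000


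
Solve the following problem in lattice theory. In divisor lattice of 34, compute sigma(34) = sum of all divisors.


sigma(n) = sum of divisors.
Divisors of 34: [1, 2, 17, 34]
Sum = 54


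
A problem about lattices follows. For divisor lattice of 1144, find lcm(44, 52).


In a divisor lattice, join = lcm (least common multiple).
Compute lcm iteratively: start with first element, then lcm(current, next).
Elements: [44, 52]
lcm(44,52) = 572
Final lcm = 572


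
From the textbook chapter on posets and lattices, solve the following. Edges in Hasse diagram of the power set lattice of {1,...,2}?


A cover relation a -< b holds when a < b with no c strictly between.
Cover relations:
  {} -< {1}
  {} -< {2}
  {1} -< {1,2}
  {2} -< {1,2}
Total: 4


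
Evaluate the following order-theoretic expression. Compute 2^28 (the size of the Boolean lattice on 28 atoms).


Power set = 2^n.
2^28 = 268435456


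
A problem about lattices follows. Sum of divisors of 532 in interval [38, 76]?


Interval [38,76] in divisors of 532: [38, 76]
Sum = 114


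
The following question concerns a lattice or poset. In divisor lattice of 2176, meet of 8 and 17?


In a divisor lattice, meet = gcd (greatest common divisor).
By Euclidean algorithm or factoring: gcd(8,17) = 1


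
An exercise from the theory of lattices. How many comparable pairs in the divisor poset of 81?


A comparable pair {a,b} has a < b or b < a in the order.
Count unordered pairs where one element is strictly below the other.
Examples: {1,3}, {1,9}, {1,27}, {1,81}, ...
Total comparable pairs: 10


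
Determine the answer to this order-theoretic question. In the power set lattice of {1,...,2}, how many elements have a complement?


An element a is complemented if some b has a meet b = bottom, a join b = top.
every subset A has complement S\A, so all elements are complemented.
Complemented elements: {}, {1}, {2}, {1,2}
Count: 4


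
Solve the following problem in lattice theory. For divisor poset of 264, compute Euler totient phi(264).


phi(n) = n * prod_{p|n} (1 - 1/p).
Prime divisors of 264: [2, 3, 11]
phi(264) = 264 * (1 - 1/2) * (1 - 1/3) * (1 - 1/11)
phi(264) = 80


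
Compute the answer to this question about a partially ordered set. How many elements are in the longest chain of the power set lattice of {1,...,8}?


A chain is a totally ordered subset; we count the number of elements in a maximum chain.
Compute, for each element x, the size of the longest chain ending at x:
  {}: 1
  {1}: 2
  {2}: 2
  {3}: 2
  {4}: 2
  {5}: 2
  ...
A maximum chain: {} < {1} < {1,2} < {1,2,3} < {1,2,3,4} < {1,2,3,4,5} < {1,2,3,4,5,6} < {1,2,3,4,5,6,7} < {1,2,3,4,5,6,7,8}
Number of elements in the longest chain: 9


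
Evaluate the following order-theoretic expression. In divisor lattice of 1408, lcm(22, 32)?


Join=lcm.
gcd(22,32)=2
lcm=352


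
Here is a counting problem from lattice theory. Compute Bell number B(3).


B(n) = number of set partitions of an n-element set.
B(n) satisfies the recurrence: B(n+1) = sum_k C(n,k)*B(k).
B(3) = 5


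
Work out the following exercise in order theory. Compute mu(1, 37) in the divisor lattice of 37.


In a divisor lattice, mu(a,b) = mu(b/a) where mu is the classical Mobius function.
b/a = 37/1 = 37
Prime factorization of 37: primes [37]
37 is squarefree with 1 prime factor(s), so mu(37) = (-1)^1 = -1


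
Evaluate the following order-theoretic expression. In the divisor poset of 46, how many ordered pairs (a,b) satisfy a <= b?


The order relation is {(a,b) : a <= b}, reflexive so it includes (a,a).
Examples: (1,1), (1,2), (1,23), (1,46), (2,2), ...
Total ordered pairs: 9


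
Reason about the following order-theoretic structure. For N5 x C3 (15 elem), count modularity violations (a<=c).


Modular law: if a <= c then a v (b ^ c) = (a v b) ^ c.
Check all triples (a,b,c) with a <= c among 15 elements.
  e.g. a=(a,0), b=(c,0), c=(b,0): lhs=(a,0) != rhs=(b,0)
  e.g. a=(a,0), b=(c,1), c=(b,0): lhs=(a,0) != rhs=(b,0)
Total violating triples: 18


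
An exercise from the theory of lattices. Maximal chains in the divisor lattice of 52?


A maximal chain goes from the minimum element to a maximal element via cover relations.
Counting all min-to-max paths in the cover graph.
Total maximal chains: 3


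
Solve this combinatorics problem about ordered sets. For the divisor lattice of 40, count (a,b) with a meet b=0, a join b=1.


Complement pair (a,b): a meet b = bottom, a join b = top.
Here: gcd(a,b)=1 and lcm(a,b)=40, i.e. a*b=40 with a,b coprime.
Pairs found: (1,40), (5,8), (8,5), (40,1)
Total ordered pairs: 4


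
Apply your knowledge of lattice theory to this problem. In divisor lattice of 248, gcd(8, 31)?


Meet=gcd.
gcd(8,31)=1


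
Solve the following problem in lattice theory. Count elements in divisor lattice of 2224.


Divisors of 2224: [1, 2, 4, 8, 16, 139, 278, 556, 1112, 2224]
Count: 10


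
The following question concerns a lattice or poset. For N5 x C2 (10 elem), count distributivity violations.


Distributive law: a ^ (b v c) = (a ^ b) v (a ^ c).
Check all 10^3 = 1000 ordered triples (a,b,c).
  e.g. a=(b,0), b=(a,0), c=(c,0): lhs=(b,0) != rhs=(a,0)
  e.g. a=(b,0), b=(a,0), c=(c,1): lhs=(b,0) != rhs=(a,0)
Total violating triples: 16


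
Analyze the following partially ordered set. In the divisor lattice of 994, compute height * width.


Height = length of longest chain minus 1; width = size of largest antichain.
A maximum chain: 1 | 71 | 497 | 994  (height 3).
A maximum antichain: {2, 7, 71}  (width 3).
Product = 3 * 3 = 9


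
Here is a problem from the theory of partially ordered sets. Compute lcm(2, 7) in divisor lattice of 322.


In a divisor lattice, join = lcm (least common multiple).
gcd(2,7) = 1
lcm(2,7) = 2*7/gcd = 14/1 = 14


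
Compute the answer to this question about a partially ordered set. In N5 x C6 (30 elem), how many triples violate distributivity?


Distributive law: a ^ (b v c) = (a ^ b) v (a ^ c).
Check all 30^3 = 27000 ordered triples (a,b,c).
  e.g. a=(b,0), b=(a,0), c=(c,0): lhs=(b,0) != rhs=(a,0)
  e.g. a=(b,0), b=(a,0), c=(c,1): lhs=(b,0) != rhs=(a,0)
Total violating triples: 432


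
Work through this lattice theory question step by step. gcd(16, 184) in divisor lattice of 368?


Meet=gcd.
gcd(16,184)=8


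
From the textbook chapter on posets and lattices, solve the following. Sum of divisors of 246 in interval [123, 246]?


Interval [123,246] in divisors of 246: [123, 246]
Sum = 369


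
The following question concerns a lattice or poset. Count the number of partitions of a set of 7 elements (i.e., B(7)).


B(n) = number of set partitions of an n-element set.
B(n) satisfies the recurrence: B(n+1) = sum_k C(n,k)*B(k).
B(7) = 877


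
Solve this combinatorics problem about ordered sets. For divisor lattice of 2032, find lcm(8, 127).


In a divisor lattice, join = lcm (least common multiple).
Compute lcm iteratively: start with first element, then lcm(current, next).
Elements: [8, 127]
lcm(8,127) = 1016
Final lcm = 1016


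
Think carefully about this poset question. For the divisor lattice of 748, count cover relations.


A cover relation a -< b holds when a < b with no c strictly between.
Cover relations:
  1 -< 2
  1 -< 11
  1 -< 17
  2 -< 4
  2 -< 22
  2 -< 34
  4 -< 44
  4 -< 68
  ...12 more
Total: 20


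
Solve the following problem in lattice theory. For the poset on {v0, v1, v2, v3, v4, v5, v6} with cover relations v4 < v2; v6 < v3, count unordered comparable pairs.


A comparable pair {a,b} has a < b or b < a in the order.
Count unordered pairs where one element is strictly below the other.
Examples: {v2,v4}, {v3,v6}
Total comparable pairs: 2


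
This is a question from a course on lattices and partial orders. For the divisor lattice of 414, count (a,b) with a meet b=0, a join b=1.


Complement pair (a,b): a meet b = bottom, a join b = top.
Here: gcd(a,b)=1 and lcm(a,b)=414, i.e. a*b=414 with a,b coprime.
Pairs found: (1,414), (2,207), (9,46), (18,23), ... (4 more)
Total ordered pairs: 8


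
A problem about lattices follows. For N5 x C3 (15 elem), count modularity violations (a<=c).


Modular law: if a <= c then a v (b ^ c) = (a v b) ^ c.
Check all triples (a,b,c) with a <= c among 15 elements.
  e.g. a=(a,0), b=(c,0), c=(b,0): lhs=(a,0) != rhs=(b,0)
  e.g. a=(a,0), b=(c,1), c=(b,0): lhs=(a,0) != rhs=(b,0)
Total violating triples: 18


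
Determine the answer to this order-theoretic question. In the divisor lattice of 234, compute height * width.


Height = length of longest chain minus 1; width = size of largest antichain.
A maximum chain: 1 | 13 | 39 | 117 | 234  (height 4).
A maximum antichain: {6, 9, 26, 39}  (width 4).
Product = 4 * 4 = 16


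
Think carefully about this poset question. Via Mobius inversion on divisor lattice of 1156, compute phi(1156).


phi(n) = n * prod_{p|n} (1 - 1/p).
Prime divisors of 1156: [2, 17]
phi(1156) = 1156 * (1 - 1/2) * (1 - 1/17)
phi(1156) = 544


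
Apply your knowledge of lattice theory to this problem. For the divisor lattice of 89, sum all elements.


sigma(n) = sum of divisors.
Divisors of 89: [1, 89]
Sum = 90


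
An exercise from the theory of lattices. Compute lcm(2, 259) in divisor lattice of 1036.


In a divisor lattice, join = lcm (least common multiple).
gcd(2,259) = 1
lcm(2,259) = 2*259/gcd = 518/1 = 518


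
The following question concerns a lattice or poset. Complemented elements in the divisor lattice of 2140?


An element a is complemented if some b has a meet b = bottom, a join b = top.
a is complemented iff gcd(a, n/a)=1, i.e. a is a unitary divisor of 2140.
Complemented elements: 1, 4, 5, 20, 107, 428, ... (2 more)
Count: 8


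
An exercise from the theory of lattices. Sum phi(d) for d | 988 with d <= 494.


Divisors of 988 up to 494: [1, 2, 4, 13, 19, 26, 38, 52, 76, 247, 494]
phi values: [1, 1, 2, 12, 18, 12, 18, 24, 36, 216, 216]
Sum = 556


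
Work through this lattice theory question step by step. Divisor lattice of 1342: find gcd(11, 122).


In a divisor lattice, meet = gcd (greatest common divisor).
By Euclidean algorithm or factoring: gcd(11,122) = 1


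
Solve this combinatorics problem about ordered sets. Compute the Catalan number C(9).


C(n) = C(2n, n) / (n+1).
C(18, 9) = 48620
C(9) = 48620 / 10 = 4862


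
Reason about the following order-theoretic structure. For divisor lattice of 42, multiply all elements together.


Divisors of 42: [1, 2, 3, 6, 7, 14, 21, 42]
Product = n^(d(n)/2) = 42^(8/2)
Product = 3111696


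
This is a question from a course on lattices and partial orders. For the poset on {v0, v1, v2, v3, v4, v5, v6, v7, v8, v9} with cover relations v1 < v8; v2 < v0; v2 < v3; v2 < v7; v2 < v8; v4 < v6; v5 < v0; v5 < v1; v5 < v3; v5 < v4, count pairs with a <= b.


The order relation is {(a,b) : a <= b}, reflexive so it includes (a,a).
Examples: (v0,v0), (v1,v1), (v1,v8), (v2,v0), (v2,v2), ...
Total ordered pairs: 22


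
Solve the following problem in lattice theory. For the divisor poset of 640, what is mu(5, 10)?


In a divisor lattice, mu(a,b) = mu(b/a) where mu is the classical Mobius function.
b/a = 10/5 = 2
Prime factorization of 2: primes [2]
2 is squarefree with 1 prime factor(s), so mu(2) = (-1)^1 = -1


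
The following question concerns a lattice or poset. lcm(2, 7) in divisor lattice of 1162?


Join=lcm.
gcd(2,7)=1
lcm=14


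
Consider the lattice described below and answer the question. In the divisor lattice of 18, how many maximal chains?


A maximal chain goes from the minimum element to a maximal element via cover relations.
Counting all min-to-max paths in the cover graph.
Total maximal chains: 3


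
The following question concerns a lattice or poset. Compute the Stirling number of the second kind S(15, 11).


S(n,k) = k*S(n-1,k) + S(n-1,k-1).
S(14,11) = 66066, S(14,10) = 752752
S(15,11) = 11*66066 + 752752 = 726726 + 752752
S(15,11) = 1479478


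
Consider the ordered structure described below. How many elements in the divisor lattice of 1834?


Divisors of 1834: [1, 2, 7, 14, 131, 262, 917, 1834]
Count: 8


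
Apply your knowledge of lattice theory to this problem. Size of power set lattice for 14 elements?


Power set = 2^n.
2^14 = 16384


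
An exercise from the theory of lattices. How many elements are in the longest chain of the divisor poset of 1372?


A chain is a totally ordered subset; we count the number of elements in a maximum chain.
Compute, for each element x, the size of the longest chain ending at x:
  1: 1
  2: 2
  7: 2
  4: 3
  49: 3
  14: 3
  ...
A maximum chain: 1 < 2 < 4 < 28 < 196 < 1372
Number of elements in the longest chain: 6
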